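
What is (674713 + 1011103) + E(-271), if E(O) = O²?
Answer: 1759257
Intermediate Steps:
(674713 + 1011103) + E(-271) = (674713 + 1011103) + (-271)² = 1685816 + 73441 = 1759257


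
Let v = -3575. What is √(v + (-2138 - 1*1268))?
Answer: I*√6981 ≈ 83.552*I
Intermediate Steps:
√(v + (-2138 - 1*1268)) = √(-3575 + (-2138 - 1*1268)) = √(-3575 + (-2138 - 1268)) = √(-3575 - 3406) = √(-6981) = I*√6981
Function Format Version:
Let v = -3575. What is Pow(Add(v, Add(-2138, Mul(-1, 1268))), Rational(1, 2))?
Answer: Mul(I, Pow(6981, Rational(1, 2))) ≈ Mul(83.552, I)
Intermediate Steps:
Pow(Add(v, Add(-2138, Mul(-1, 1268))), Rational(1, 2)) = Pow(Add(-3575, Add(-2138, Mul(-1, 1268))), Rational(1, 2)) = Pow(Add(-3575, Add(-2138, -1268)), Rational(1, 2)) = Pow(Add(-3575, -3406), Rational(1, 2)) = Pow(-6981, Rational(1, 2)) = Mul(I, Pow(6981, Rational(1, 2)))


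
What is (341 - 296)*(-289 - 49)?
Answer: -15210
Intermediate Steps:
(341 - 296)*(-289 - 49) = 45*(-338) = -15210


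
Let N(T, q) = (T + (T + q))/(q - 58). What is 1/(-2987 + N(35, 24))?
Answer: -17/50826 ≈ -0.00033447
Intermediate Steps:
N(T, q) = (q + 2*T)/(-58 + q)
1/(-2987 + N(35, 24)) = 1/(-2987 + (24 + 2*35)/(-58 + 24)) = 1/(-2987 + (24 + 70)/(-34)) = 1/(-2987 - 1/34*94) = 1/(-2987 - 47/17) = 1/(-50826/17) = -17/50826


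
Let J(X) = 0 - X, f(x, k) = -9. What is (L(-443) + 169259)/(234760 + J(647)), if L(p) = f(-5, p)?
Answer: 169250/234113 ≈ 0.72294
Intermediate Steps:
L(p) = -9
J(X) = -X
(L(-443) + 169259)/(234760 + J(647)) = (-9 + 169259)/(234760 - 1*647) = 169250/(234760 - 647) = 169250/234113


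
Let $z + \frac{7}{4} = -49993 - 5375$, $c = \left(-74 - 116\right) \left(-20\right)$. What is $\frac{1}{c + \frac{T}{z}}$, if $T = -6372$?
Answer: $\frac{221479}{841645688} \approx 0.00026315$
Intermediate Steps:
$c = 3800$ ($c = \left(-190\right) \left(-20\right) = 3800$)
$z = - \frac{221479}{4}$ ($z = - \frac{7}{4} - 55368 = - \frac{221479}{4} \approx -55370.0$)
$\frac{1}{c + \frac{T}{z}} = \frac{1}{3800 - \frac{6372}{- \frac{221479}{4}}} = \frac{1}{3800 - - \frac{25488}{221479}} = \frac{1}{3800 + \frac{25488}{221479}} = \frac{1}{\frac{841645688}{221479}} = \frac{221479}{841645688}$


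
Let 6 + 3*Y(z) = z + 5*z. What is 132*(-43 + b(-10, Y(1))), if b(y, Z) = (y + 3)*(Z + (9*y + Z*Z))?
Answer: 77484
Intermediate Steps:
Y(z) = -2 + 2*z (Y(z) = -2 + (z + 5*z)/3 = -2 + (6*z)/3 = -2 + 2*z)
b(y, Z) = (3 + y)*(Z + Z**2 + 9*y) (b(y, Z) = (3 + y)*(Z + (9*y + Z**2)) = (3 + y)*(Z + (Z**2 + 9*y)) = (3 + y)*(Z + Z**2 + 9*y))
132*(-43 + b(-10, Y(1))) = 132*(-43 + (3*(-2 + 2*1) + 3*(-2 + 2*1)**2 + 9*(-10)**2 + 27*(-10) + (-2 + 2*1)*(-10) - 10*(-2 + 2*1)**2)) = 132*(-43 + (3*(-2 + 2) + 3*(-2 + 2)**2 + 9*100 - 270 + (-2 + 2)*(-10) - 10*(-2 + 2)**2)) = 132*(-43 + (3*0 + 3*0**2 + 900 - 270 + 0*(-10) - 10*0**2)) = 132*(-43 + (0 + 3*0 + 900 - 270 + 0 - 10*0)) = 132*(-43 + (0 + 0 + 900 - 270 + 0 + 0)) = 132*(-43 + 630) = 132*587 = 77484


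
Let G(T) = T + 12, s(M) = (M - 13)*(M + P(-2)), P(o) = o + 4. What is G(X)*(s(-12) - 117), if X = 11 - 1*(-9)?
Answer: 4256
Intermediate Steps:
P(o) = 4 + o
X = 20 (X = 11 + 9 = 20)
s(M) = (-13 + M)*(2 + M) (s(M) = (M - 13)*(M + (4 - 2)) = (-13 + M)*(M + 2) = (-13 + M)*(2 + M))
G(T) = 12 + T
G(X)*(s(-12) - 117) = (12 + 20)*((-26 + (-12)² - 11*(-12)) - 117) = 32*((-26 + 144 + 132) - 117) = 32*(250 - 117) = 32*133 = 4256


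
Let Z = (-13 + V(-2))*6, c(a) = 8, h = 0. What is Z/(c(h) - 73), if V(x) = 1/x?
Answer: 81/65 ≈ 1.2462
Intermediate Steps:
Z = -81 (Z = (-13 + 1/(-2))*6 = (-13 - ½)*6 = -27/2*6 = -81)
Z/(c(h) - 73) = -81/(8 - 73) = -81/(-65) = -81*(-1/65) = 81/65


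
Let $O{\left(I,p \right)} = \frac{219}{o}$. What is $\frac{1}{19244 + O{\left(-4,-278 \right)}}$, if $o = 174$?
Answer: $\frac{58}{1116225} \approx 5.1961 \cdot 10^{-5}$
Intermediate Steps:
$O{\left(I,p \right)} = \frac{73}{58}$ ($O{\left(I,p \right)} = \frac{219}{174} = 219 \cdot \frac{1}{174} = \frac{73}{58}$)
$\frac{1}{19244 + O{\left(-4,-278 \right)}} = \frac{1}{19244 + \frac{73}{58}} = \frac{1}{\frac{1116225}{58}} = \frac{58}{1116225}$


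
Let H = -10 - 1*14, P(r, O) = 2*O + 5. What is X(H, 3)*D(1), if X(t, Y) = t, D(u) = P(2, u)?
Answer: -168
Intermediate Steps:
P(r, O) = 5 + 2*O
D(u) = 5 + 2*u
H = -24 (H = -10 - 14 = -24)
X(H, 3)*D(1) = -24*(5 + 2*1) = -24*(5 + 2) = -24*7 = -168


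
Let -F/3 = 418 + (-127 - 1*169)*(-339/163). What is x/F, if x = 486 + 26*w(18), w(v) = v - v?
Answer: -13203/84239 ≈ -0.15673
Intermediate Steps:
F = -505434/163 (F = -3*(418 + (-127 - 1*169)*(-339/163)) = -3*(418 + (-127 - 169)*(-339*1/163)) = -3*(418 - 296*(-339/163)) = -3*(418 + 100344/163) = -3*168478/163 = -505434/163 ≈ -3100.8)
w(v) = 0
x = 486 (x = 486 + 26*0 = 486 + 0 = 486)
x/F = 486/(-505434/163) = 486*(-163/505434) = -13203/84239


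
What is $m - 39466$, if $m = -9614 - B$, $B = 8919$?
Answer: $-57999$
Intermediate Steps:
$m = -18533$ ($m = -9614 - 8919 = -18533$)
$m - 39466 = -18533 - 39466 = -57999$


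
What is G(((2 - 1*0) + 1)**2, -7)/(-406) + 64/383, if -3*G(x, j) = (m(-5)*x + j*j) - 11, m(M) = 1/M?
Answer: 459083/2332470 ≈ 0.19682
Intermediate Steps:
G(x, j) = 11/3 - j**2/3 + x/15 (G(x, j) = -((x/(-5) + j*j) - 11)/3 = -((-x/5 + j**2) - 11)/3 = -((j**2 - x/5) - 11)/3 = -(-11 + j**2 - x/5)/3 = 11/3 - j**2/3 + x/15)
G(((2 - 1*0) + 1)**2, -7)/(-406) + 64/383 = (11/3 - 1/3*(-7)**2 + ((2 - 1*0) + 1)**2/15)/(-406) + 64/383 = (11/3 - 1/3*49 + ((2 + 0) + 1)**2/15)*(-1/406) + 64*(1/383) = (11/3 - 49/3 + (2 + 1)**2/15)*(-1/406) + 64/383 = (11/3 - 49/3 + (1/15)*3**2)*(-1/406) + 64/383 = (11/3 - 49/3 + (1/15)*9)*(-1/406) + 64/383 = (11/3 - 49/3 + 3/5)*(-1/406) + 64/383 = -181/15*(-1/406) + 64/383 = 181/6090 + 64/383 = 459083/2332470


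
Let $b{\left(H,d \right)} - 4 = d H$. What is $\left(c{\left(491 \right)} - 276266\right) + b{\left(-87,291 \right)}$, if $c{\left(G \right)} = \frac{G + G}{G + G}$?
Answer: $-301578$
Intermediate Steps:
$b{\left(H,d \right)} = 4 + H d$ ($b{\left(H,d \right)} = 4 + d H = 4 + H d$)
$c{\left(G \right)} = 1$ ($c{\left(G \right)} = \frac{2 G}{2 G} = 2 G \frac{1}{2 G} = 1$)
$\left(c{\left(491 \right)} - 276266\right) + b{\left(-87,291 \right)} = \left(1 - 276266\right) + \left(4 - 25317\right) = -276265 + \left(4 - 25317\right) = -276265 - 25313 = -301578$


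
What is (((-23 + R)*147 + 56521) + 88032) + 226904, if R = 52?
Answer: 375720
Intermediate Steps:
(((-23 + R)*147 + 56521) + 88032) + 226904 = (((-23 + 52)*147 + 56521) + 88032) + 226904 = ((29*147 + 56521) + 88032) + 226904 = ((4263 + 56521) + 88032) + 226904 = (60784 + 88032) + 226904 = 148816 + 226904 = 375720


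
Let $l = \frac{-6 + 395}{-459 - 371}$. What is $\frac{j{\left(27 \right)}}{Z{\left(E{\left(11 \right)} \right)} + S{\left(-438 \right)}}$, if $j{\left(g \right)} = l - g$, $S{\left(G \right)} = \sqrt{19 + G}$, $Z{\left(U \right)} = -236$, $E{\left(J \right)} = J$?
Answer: $\frac{2690282}{23287725} + \frac{22799 i \sqrt{419}}{46575450} \approx 0.11552 + 0.01002 i$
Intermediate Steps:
$l = - \frac{389}{830}$ ($l = \frac{389}{-830} = 389 \left(- \frac{1}{830}\right) = - \frac{389}{830} \approx -0.46867$)
$j{\left(g \right)} = - \frac{389}{830} - g$
$\frac{j{\left(27 \right)}}{Z{\left(E{\left(11 \right)} \right)} + S{\left(-438 \right)}} = \frac{- \frac{389}{830} - 27}{-236 + \sqrt{19 - 438}} = \frac{- \frac{389}{830} - 27}{-236 + \sqrt{-419}} = - \frac{22799}{830 \left(-236 + i \sqrt{419}\right)}$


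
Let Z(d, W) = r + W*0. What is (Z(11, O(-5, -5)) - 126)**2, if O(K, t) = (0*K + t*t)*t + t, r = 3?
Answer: 15129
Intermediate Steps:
O(K, t) = t + t**3 (O(K, t) = (0 + t**2)*t + t = t**2*t + t = t**3 + t = t + t**3)
Z(d, W) = 3 (Z(d, W) = 3 + W*0 = 3 + 0 = 3)
(Z(11, O(-5, -5)) - 126)**2 = (3 - 126)**2 = (-123)**2 = 15129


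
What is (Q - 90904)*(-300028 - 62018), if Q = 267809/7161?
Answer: 2533137506170/77 ≈ 3.2898e+10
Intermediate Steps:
Q = 8639/231 (Q = 267809*(1/7161) = 8639/231 ≈ 37.398)
(Q - 90904)*(-300028 - 62018) = (8639/231 - 90904)*(-300028 - 62018) = -20990185/231*(-362046) = 2533137506170/77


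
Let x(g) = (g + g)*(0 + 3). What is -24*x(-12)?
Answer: 1728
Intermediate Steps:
x(g) = 6*g (x(g) = (2*g)*3 = 6*g)
-24*x(-12) = -144*(-12) = -24*(-72) = 1728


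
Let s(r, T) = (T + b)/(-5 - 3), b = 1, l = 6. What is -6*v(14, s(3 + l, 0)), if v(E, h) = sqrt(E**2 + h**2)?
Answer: -3*sqrt(12545)/4 ≈ -84.003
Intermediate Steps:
s(r, T) = -1/8 - T/8 (s(r, T) = (T + 1)/(-5 - 3) = (1 + T)/(-8) = (1 + T)*(-1/8) = -1/8 - T/8)
-6*v(14, s(3 + l, 0)) = -6*sqrt(14**2 + (-1/8 - 1/8*0)**2) = -6*sqrt(196 + (-1/8 + 0)**2) = -6*sqrt(196 + (-1/8)**2) = -6*sqrt(196 + 1/64) = -3*sqrt(12545)/4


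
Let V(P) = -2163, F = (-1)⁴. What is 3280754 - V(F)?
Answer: 3282917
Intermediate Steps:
F = 1
3280754 - V(F) = 3280754 - 1*(-2163) = 3280754 + 2163 = 3282917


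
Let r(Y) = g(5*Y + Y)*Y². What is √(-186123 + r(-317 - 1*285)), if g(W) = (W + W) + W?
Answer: I*√3927195867 ≈ 62667.0*I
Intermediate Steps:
g(W) = 3*W (g(W) = 2*W + W = 3*W)
r(Y) = 18*Y³ (r(Y) = (3*(5*Y + Y))*Y² = (3*(6*Y))*Y² = (18*Y)*Y² = 18*Y³)
√(-186123 + r(-317 - 1*285)) = √(-186123 + 18*(-317 - 1*285)³) = √(-186123 + 18*(-317 - 285)³) = √(-186123 + 18*(-602)³) = √(-186123 + 18*(-218167208)) = √(-186123 - 3927009744) = √(-3927195867) = I*√3927195867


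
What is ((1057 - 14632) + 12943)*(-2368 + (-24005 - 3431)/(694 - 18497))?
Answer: 1401379104/937 ≈ 1.4956e+6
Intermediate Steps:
((1057 - 14632) + 12943)*(-2368 + (-24005 - 3431)/(694 - 18497)) = (-13575 + 12943)*(-2368 - 27436/(-17803)) = -632*(-2368 - 27436*(-1/17803)) = -632*(-2368 + 1444/937) = -632*(-2217372/937) = 1401379104/937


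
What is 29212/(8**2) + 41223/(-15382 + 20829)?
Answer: 3110693/6704 ≈ 464.01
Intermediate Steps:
29212/(8**2) + 41223/(-15382 + 20829) = 29212/64 + 41223/5447 = 29212*(1/64) + 41223*(1/5447) = 7303/16 + 3171/419 = 3110693/6704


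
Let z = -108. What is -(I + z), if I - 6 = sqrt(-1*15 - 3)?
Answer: 102 - 3*I*sqrt(2) ≈ 102.0 - 4.2426*I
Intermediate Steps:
I = 6 + 3*I*sqrt(2) (I = 6 + sqrt(-1*15 - 3) = 6 + sqrt(-15 - 3) = 6 + sqrt(-18) = 6 + 3*I*sqrt(2) ≈ 6.0 + 4.2426*I)
-(I + z) = -((6 + 3*I*sqrt(2)) - 108) = -(-102 + 3*I*sqrt(2)) = 102 - 3*I*sqrt(2)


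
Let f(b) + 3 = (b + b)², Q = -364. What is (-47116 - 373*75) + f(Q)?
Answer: 454890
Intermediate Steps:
f(b) = -3 + 4*b² (f(b) = -3 + (b + b)² = -3 + (2*b)² = -3 + 4*b²)
(-47116 - 373*75) + f(Q) = (-47116 - 373*75) + (-3 + 4*(-364)²) = (-47116 - 27975) + (-3 + 4*132496) = -75091 + (-3 + 529984) = -75091 + 529981 = 454890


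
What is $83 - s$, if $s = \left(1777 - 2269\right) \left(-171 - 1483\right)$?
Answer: $-813685$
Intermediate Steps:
$s = 813768$ ($s = \left(-492\right) \left(-1654\right) = 813768$)
$83 - s = 83 - 813768 = -813685$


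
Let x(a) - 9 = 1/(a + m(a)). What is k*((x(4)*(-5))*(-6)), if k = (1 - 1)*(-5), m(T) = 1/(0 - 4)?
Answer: 0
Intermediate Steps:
m(T) = -¼ (m(T) = 1/(-4) = -¼)
k = 0 (k = 0*(-5) = 0)
x(a) = 9 + 1/(-¼ + a) (x(a) = 9 + 1/(a - ¼) = 9 + 1/(-¼ + a))
k*((x(4)*(-5))*(-6)) = 0*((((-5 + 36*4)/(-1 + 4*4))*(-5))*(-6)) = 0*((((-5 + 144)/(-1 + 16))*(-5))*(-6)) = 0*(((139/15)*(-5))*(-6)) = 0*(-139/3*(-6)) = 0*278 = 0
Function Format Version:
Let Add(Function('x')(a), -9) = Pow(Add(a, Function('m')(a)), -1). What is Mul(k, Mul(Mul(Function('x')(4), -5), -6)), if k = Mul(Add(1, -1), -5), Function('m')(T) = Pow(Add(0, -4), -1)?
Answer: 0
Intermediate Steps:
Function('m')(T) = Rational(-1, 4) (Function('m')(T) = Pow(-4, -1) = Rational(-1, 4))
k = 0 (k = Mul(0, -5) = 0)
Function('x')(a) = Add(9, Pow(Add(Rational(-1, 4), a), -1)) (Function('x')(a) = Add(9, Pow(Add(a, Rational(-1, 4)), -1)) = Add(9, Pow(Add(Rational(-1, 4), a), -1)))
Mul(k, Mul(Mul(Function('x')(4), -5), -6)) = Mul(0, Mul(Mul(Mul(Pow(Add(-1, Mul(4, 4)), -1), Add(-5, Mul(36, 4))), -5), -6)) = Mul(0, Mul(Mul(Mul(Pow(Add(-1, 16), -1), Add(-5, 144)), -5), -6)) = Mul(0, Mul(Mul(Mul(Pow(15, -1), 139), -5), -6)) = Mul(0, Mul(Mul(Mul(Rational(1, 15), 139), -5), -6)) = Mul(0, Mul(Mul(Rational(139, 15), -5), -6)) = Mul(0, Mul(Rational(-139, 3), -6)) = Mul(0, 278) = 0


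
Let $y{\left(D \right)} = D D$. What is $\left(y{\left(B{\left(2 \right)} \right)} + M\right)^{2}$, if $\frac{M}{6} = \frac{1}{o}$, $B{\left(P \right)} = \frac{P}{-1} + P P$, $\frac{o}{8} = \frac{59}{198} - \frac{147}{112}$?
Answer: $\frac{27457600}{2582449} \approx 10.632$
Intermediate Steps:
$o = - \frac{1607}{198}$ ($o = 8 \left(\frac{59}{198} - \frac{147}{112}\right) = 8 \left(59 \cdot \frac{1}{198} - \frac{21}{16}\right) = 8 \left(\frac{59}{198} - \frac{21}{16}\right) = 8 \left(- \frac{1607}{1584}\right) = - \frac{1607}{198} \approx -8.1162$)
$B{\left(P \right)} = P^{2} - P$ ($B{\left(P \right)} = P \left(-1\right) + P^{2} = - P + P^{2} = P^{2} - P$)
$y{\left(D \right)} = D^{2}$
$M = - \frac{1188}{1607}$ ($M = \frac{6}{- \frac{1607}{198}} = 6 \left(- \frac{198}{1607}\right) = - \frac{1188}{1607} \approx -0.73927$)
$\left(y{\left(B{\left(2 \right)} \right)} + M\right)^{2} = \left(\left(2 \left(-1 + 2\right)\right)^{2} - \frac{1188}{1607}\right)^{2} = \left(\left(2 \cdot 1\right)^{2} - \frac{1188}{1607}\right)^{2} = \left(2^{2} - \frac{1188}{1607}\right)^{2} = \left(4 - \frac{1188}{1607}\right)^{2} = \left(\frac{5240}{1607}\right)^{2} = \frac{27457600}{2582449}$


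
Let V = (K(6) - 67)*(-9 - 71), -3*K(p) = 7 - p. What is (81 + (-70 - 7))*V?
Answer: 64640/3 ≈ 21547.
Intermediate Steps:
K(p) = -7/3 + p/3 (K(p) = -(7 - p)/3 = -7/3 + p/3)
V = 16160/3 (V = ((-7/3 + (1/3)*6) - 67)*(-9 - 71) = ((-7/3 + 2) - 67)*(-80) = (-1/3 - 67)*(-80) = -202/3*(-80) = 16160/3 ≈ 5386.7)
(81 + (-70 - 7))*V = (81 + (-70 - 7))*(16160/3) = (81 - 77)*(16160/3) = 4*(16160/3) = 64640/3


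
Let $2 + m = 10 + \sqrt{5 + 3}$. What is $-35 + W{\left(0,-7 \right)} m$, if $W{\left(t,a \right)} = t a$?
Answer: $-35$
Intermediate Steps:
$m = 8 + 2 \sqrt{2}$ ($m = -2 + \left(10 + \sqrt{5 + 3}\right) = -2 + \left(10 + \sqrt{8}\right) = -2 + \left(10 + 2 \sqrt{2}\right) = 8 + 2 \sqrt{2} \approx 10.828$)
$W{\left(t,a \right)} = a t$
$-35 + W{\left(0,-7 \right)} m = -35 + \left(-7\right) 0 \left(8 + 2 \sqrt{2}\right) = -35 + 0 \left(8 + 2 \sqrt{2}\right) = -35 + 0 = -35$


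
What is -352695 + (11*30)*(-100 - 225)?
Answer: -459945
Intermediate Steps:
-352695 + (11*30)*(-100 - 225) = -352695 + 330*(-325) = -352695 - 107250 = -459945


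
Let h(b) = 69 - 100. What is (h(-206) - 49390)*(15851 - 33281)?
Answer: 861408030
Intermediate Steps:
h(b) = -31
(h(-206) - 49390)*(15851 - 33281) = (-31 - 49390)*(15851 - 33281) = -49421*(-17430) = 861408030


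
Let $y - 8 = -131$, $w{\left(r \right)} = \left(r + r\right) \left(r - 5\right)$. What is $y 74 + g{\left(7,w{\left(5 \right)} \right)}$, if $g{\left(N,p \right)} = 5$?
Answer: $-9097$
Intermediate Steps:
$w{\left(r \right)} = 2 r \left(-5 + r\right)$
$y = -123$ ($y = 8 - 131 = -123$)
$y 74 + g{\left(7,w{\left(5 \right)} \right)} = \left(-123\right) 74 + 5 = -9102 + 5 = -9097$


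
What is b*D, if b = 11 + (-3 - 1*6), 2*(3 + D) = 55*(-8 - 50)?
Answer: -3196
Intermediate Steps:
D = -1598 (D = -3 + (55*(-8 - 50))/2 = -3 + (55*(-58))/2 = -3 + (½)*(-3190) = -3 - 1595 = -1598)
b = 2 (b = 11 + (-3 - 6) = 11 - 9 = 2)
b*D = 2*(-1598) = -3196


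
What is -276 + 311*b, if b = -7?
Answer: -2453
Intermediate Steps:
-276 + 311*b = -276 + 311*(-7) = -276 - 2177 = -2453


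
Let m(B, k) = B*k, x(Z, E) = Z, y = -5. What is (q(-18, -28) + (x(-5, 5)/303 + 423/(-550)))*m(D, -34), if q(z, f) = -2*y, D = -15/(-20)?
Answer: -26104877/111100 ≈ -234.97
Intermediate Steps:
D = ¾ (D = -15*(-1/20) = ¾ ≈ 0.75000)
q(z, f) = 10 (q(z, f) = -2*(-5) = 10)
(q(-18, -28) + (x(-5, 5)/303 + 423/(-550)))*m(D, -34) = (10 + (-5/303 + 423/(-550)))*((¾)*(-34)) = (10 + (-5*1/303 + 423*(-1/550)))*(-51/2) = (10 + (-5/303 - 423/550))*(-51/2) = (10 - 130919/166650)*(-51/2) = (1535581/166650)*(-51/2) = -26104877/111100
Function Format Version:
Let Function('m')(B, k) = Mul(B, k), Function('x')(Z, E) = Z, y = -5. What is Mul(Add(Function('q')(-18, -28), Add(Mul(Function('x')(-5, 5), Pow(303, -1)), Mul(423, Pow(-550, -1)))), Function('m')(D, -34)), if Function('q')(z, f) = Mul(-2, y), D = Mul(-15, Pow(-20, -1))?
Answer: Rational(-26104877, 111100) ≈ -234.97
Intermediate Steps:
D = Rational(3, 4) (D = Mul(-15, Rational(-1, 20)) = Rational(3, 4) ≈ 0.75000)
Function('q')(z, f) = 10 (Function('q')(z, f) = Mul(-2, -5) = 10)
Mul(Add(Function('q')(-18, -28), Add(Mul(Function('x')(-5, 5), Pow(303, -1)), Mul(423, Pow(-550, -1)))), Function('m')(D, -34)) = Mul(Add(10, Add(Mul(-5, Pow(303, -1)), Mul(423, Pow(-550, -1)))), Mul(Rational(3, 4), -34)) = Mul(Add(10, Add(Mul(-5, Rational(1, 303)), Mul(423, Rational(-1, 550)))), Rational(-51, 2)) = Mul(Add(10, Add(Rational(-5, 303), Rational(-423, 550))), Rational(-51, 2)) = Mul(Add(10, Rational(-130919, 166650)), Rational(-51, 2)) = Mul(Rational(1535581, 166650), Rational(-51, 2)) = Rational(-26104877, 111100)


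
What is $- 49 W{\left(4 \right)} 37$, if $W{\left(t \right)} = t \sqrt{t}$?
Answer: $-14504$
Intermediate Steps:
$W{\left(t \right)} = t^{\frac{3}{2}}$
$- 49 W{\left(4 \right)} 37 = - 49 \cdot 4^{\frac{3}{2}} \cdot 37 = \left(-49\right) 8 \cdot 37 = \left(-392\right) 37 = -14504$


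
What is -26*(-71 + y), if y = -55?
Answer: 3276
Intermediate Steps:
-26*(-71 + y) = -26*(-71 - 55) = -26*(-126) = 3276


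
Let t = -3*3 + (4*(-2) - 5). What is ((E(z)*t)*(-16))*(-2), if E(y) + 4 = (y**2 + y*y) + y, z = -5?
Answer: -28864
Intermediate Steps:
t = -22 (t = -9 + (-8 - 5) = -9 - 13 = -22)
E(y) = -4 + y + 2*y**2 (E(y) = -4 + ((y**2 + y*y) + y) = -4 + ((y**2 + y**2) + y) = -4 + (2*y**2 + y) = -4 + (y + 2*y**2) = -4 + y + 2*y**2)
((E(z)*t)*(-16))*(-2) = (((-4 - 5 + 2*(-5)**2)*(-22))*(-16))*(-2) = (((-4 - 5 + 2*25)*(-22))*(-16))*(-2) = (((-4 - 5 + 50)*(-22))*(-16))*(-2) = ((41*(-22))*(-16))*(-2) = -902*(-16)*(-2) = 14432*(-2) = -28864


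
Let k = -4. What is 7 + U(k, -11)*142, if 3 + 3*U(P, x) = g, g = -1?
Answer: -547/3 ≈ -182.33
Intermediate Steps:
U(P, x) = -4/3 (U(P, x) = -1 + (⅓)*(-1) = -1 - ⅓ = -4/3)
7 + U(k, -11)*142 = 7 - 4/3*142 = 7 - 568/3 = -547/3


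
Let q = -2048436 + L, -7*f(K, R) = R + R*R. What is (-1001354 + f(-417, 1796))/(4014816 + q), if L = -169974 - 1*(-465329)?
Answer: -2047378/3166429 ≈ -0.64659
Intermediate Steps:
L = 295355 (L = -169974 + 465329 = 295355)
f(K, R) = -R/7 - R**2/7 (f(K, R) = -(R + R*R)/7 = -(R + R**2)/7 = -R/7 - R**2/7)
q = -1753081 (q = -2048436 + 295355 = -1753081)
(-1001354 + f(-417, 1796))/(4014816 + q) = (-1001354 - 1/7*1796*(1 + 1796))/(4014816 - 1753081) = (-1001354 - 1/7*1796*1797)/2261735 = (-1001354 - 3227412/7)*(1/2261735) = -10236890/7*1/2261735 = -2047378/3166429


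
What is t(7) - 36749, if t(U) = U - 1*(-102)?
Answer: -36640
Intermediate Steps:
t(U) = 102 + U (t(U) = U + 102 = 102 + U)
t(7) - 36749 = (102 + 7) - 36749 = 109 - 36749 = -36640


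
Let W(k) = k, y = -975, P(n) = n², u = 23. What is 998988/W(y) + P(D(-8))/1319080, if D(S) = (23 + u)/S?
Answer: -1405594729391/1371843200 ≈ -1024.6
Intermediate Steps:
D(S) = 46/S (D(S) = (23 + 23)/S = 46/S)
998988/W(y) + P(D(-8))/1319080 = 998988/(-975) + (46/(-8))²/1319080 = 998988*(-1/975) + (46*(-⅛))²*(1/1319080) = -332996/325 + (-23/4)²*(1/1319080) = -332996/325 + (529/16)*(1/1319080) = -332996/325 + 529/21105280 = -1405594729391/1371843200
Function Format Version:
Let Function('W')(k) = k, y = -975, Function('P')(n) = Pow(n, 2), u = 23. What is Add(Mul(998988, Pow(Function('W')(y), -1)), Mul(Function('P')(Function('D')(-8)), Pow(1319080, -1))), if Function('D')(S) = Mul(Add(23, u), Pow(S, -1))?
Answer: Rational(-1405594729391, 1371843200) ≈ -1024.6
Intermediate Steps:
Function('D')(S) = Mul(46, Pow(S, -1)) (Function('D')(S) = Mul(Add(23, 23), Pow(S, -1)) = Mul(46, Pow(S, -1)))
Add(Mul(998988, Pow(Function('W')(y), -1)), Mul(Function('P')(Function('D')(-8)), Pow(1319080, -1))) = Add(Mul(998988, Pow(-975, -1)), Mul(Pow(Mul(46, Pow(-8, -1)), 2), Pow(1319080, -1))) = Add(Mul(998988, Rational(-1, 975)), Mul(Pow(Mul(46, Rational(-1, 8)), 2), Rational(1, 1319080))) = Add(Rational(-332996, 325), Mul(Pow(Rational(-23, 4), 2), Rational(1, 1319080))) = Add(Rational(-332996, 325), Mul(Rational(529, 16), Rational(1, 1319080))) = Add(Rational(-332996, 325), Rational(529, 21105280)) = Rational(-1405594729391, 1371843200)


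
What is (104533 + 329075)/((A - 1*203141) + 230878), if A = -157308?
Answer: -433608/129571 ≈ -3.3465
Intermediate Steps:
(104533 + 329075)/((A - 1*203141) + 230878) = (104533 + 329075)/((-157308 - 1*203141) + 230878) = 433608/((-157308 - 203141) + 230878) = 433608/(-360449 + 230878) = 433608/(-129571) = 433608*(-1/129571) = -433608/129571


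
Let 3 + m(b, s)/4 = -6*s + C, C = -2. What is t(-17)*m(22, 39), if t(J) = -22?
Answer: 21032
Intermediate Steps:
m(b, s) = -20 - 24*s (m(b, s) = -12 + 4*(-6*s - 2) = -12 + 4*(-2 - 6*s) = -12 + (-8 - 24*s) = -20 - 24*s)
t(-17)*m(22, 39) = -22*(-20 - 24*39) = -22*(-20 - 936) = -22*(-956) = 21032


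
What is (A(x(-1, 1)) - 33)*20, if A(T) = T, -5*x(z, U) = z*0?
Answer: -660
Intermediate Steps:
x(z, U) = 0 (x(z, U) = -z*0/5 = -1/5*0 = 0)
(A(x(-1, 1)) - 33)*20 = (0 - 33)*20 = -33*20 = -660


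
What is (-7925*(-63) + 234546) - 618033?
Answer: 115788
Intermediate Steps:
(-7925*(-63) + 234546) - 618033 = (499275 + 234546) - 618033 = 733821 - 618033 = 115788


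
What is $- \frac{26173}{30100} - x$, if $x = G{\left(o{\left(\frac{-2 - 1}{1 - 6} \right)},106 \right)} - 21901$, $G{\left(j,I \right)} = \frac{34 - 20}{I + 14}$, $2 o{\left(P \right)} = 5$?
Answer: $\frac{141255089}{6450} \approx 21900.0$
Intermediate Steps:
$o{\left(P \right)} = \frac{5}{2}$ ($o{\left(P \right)} = \frac{1}{2} \cdot 5 = \frac{5}{2}$)
$G{\left(j,I \right)} = \frac{14}{14 + I}$
$x = - \frac{1314053}{60}$ ($x = \frac{14}{14 + 106} - 21901 = \frac{14}{120} - 21901 = 14 \cdot \frac{1}{120} - 21901 = \frac{7}{60} - 21901 = - \frac{1314053}{60} \approx -21901.0$)
$- \frac{26173}{30100} - x = - \frac{26173}{30100} - - \frac{1314053}{60} = \left(-26173\right) \frac{1}{30100} + \frac{1314053}{60} = - \frac{3739}{4300} + \frac{1314053}{60} = \frac{141255089}{6450}$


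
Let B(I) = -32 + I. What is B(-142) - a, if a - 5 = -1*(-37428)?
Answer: -37607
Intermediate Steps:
a = 37433 (a = 5 - 1*(-37428) = 5 + 37428 = 37433)
B(-142) - a = (-32 - 142) - 1*37433 = -174 - 37433 = -37607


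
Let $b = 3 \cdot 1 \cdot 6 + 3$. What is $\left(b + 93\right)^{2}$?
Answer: $12996$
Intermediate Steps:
$b = 21$ ($b = 3 \cdot 6 + 3 = 18 + 3 = 21$)
$\left(b + 93\right)^{2} = \left(21 + 93\right)^{2} = 114^{2} = 12996$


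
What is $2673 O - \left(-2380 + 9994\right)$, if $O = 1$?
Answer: $-4941$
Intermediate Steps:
$2673 O - \left(-2380 + 9994\right) = 2673 \cdot 1 - \left(-2380 + 9994\right) = 2673 - 7614 = -4941$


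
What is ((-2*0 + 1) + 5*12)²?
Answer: 3721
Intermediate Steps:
((-2*0 + 1) + 5*12)² = ((0 + 1) + 60)² = (1 + 60)² = 61² = 3721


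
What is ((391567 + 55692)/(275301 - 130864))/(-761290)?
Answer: -447259/109958443730 ≈ -4.0675e-6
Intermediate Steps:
((391567 + 55692)/(275301 - 130864))/(-761290) = (447259/144437)*(-1/761290) = -447259/109958443730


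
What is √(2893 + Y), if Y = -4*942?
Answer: 5*I*√35 ≈ 29.58*I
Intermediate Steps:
Y = -3768
√(2893 + Y) = √(2893 - 3768) = √(-875) = 5*I*√35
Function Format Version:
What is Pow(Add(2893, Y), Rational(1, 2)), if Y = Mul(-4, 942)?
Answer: Mul(5, I, Pow(35, Rational(1, 2))) ≈ Mul(29.580, I)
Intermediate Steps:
Y = -3768
Pow(Add(2893, Y), Rational(1, 2)) = Pow(Add(2893, -3768), Rational(1, 2)) = Pow(-875, Rational(1, 2)) = Mul(5, I, Pow(35, Rational(1, 2)))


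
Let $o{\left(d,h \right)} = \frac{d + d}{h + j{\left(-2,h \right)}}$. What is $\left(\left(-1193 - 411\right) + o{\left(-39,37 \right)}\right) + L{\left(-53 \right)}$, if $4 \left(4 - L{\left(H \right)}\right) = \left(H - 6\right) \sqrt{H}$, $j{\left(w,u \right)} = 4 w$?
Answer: $- \frac{46478}{29} + \frac{59 i \sqrt{53}}{4} \approx -1602.7 + 107.38 i$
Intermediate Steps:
$o{\left(d,h \right)} = \frac{2 d}{-8 + h}$ ($o{\left(d,h \right)} = \frac{d + d}{h + 4 \left(-2\right)} = \frac{2 d}{h - 8} = \frac{2 d}{-8 + h}$)
$L{\left(H \right)} = 4 - \frac{\sqrt{H} \left(-6 + H\right)}{4}$ ($L{\left(H \right)} = 4 - \frac{\left(H - 6\right) \sqrt{H}}{4} = 4 - \frac{\left(-6 + H\right) \sqrt{H}}{4} = 4 - \frac{\sqrt{H} \left(-6 + H\right)}{4}$)
$\left(\left(-1193 - 411\right) + o{\left(-39,37 \right)}\right) + L{\left(-53 \right)} = \left(\left(-1193 - 411\right) + 2 \left(-39\right) \frac{1}{-8 + 37}\right) + \left(4 - \frac{\left(-53\right)^{\frac{3}{2}}}{4} + \frac{3 \sqrt{-53}}{2}\right) = \left(-1604 + 2 \left(-39\right) \frac{1}{29}\right) + \left(4 - \frac{\left(-53\right) i \sqrt{53}}{4} + \frac{3 i \sqrt{53}}{2}\right) = \left(-1604 + 2 \left(-39\right) \frac{1}{29}\right) + \left(4 + \frac{53 i \sqrt{53}}{4} + \frac{3 i \sqrt{53}}{2}\right) = \left(-1604 - \frac{78}{29}\right) + \left(4 + \frac{59 i \sqrt{53}}{4}\right) = - \frac{46594}{29} + \left(4 + \frac{59 i \sqrt{53}}{4}\right) = - \frac{46478}{29} + \frac{59 i \sqrt{53}}{4}$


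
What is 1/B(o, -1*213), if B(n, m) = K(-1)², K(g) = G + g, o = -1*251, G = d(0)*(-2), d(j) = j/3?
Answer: 1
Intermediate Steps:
d(j) = j/3 (d(j) = j*(⅓) = j/3)
G = 0 (G = ((⅓)*0)*(-2) = 0*(-2) = 0)
o = -251
K(g) = g (K(g) = 0 + g = g)
B(n, m) = 1 (B(n, m) = (-1)² = 1)
1/B(o, -1*213) = 1/1 = 1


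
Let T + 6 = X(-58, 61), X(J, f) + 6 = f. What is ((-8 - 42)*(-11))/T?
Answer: 550/49 ≈ 11.224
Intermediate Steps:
X(J, f) = -6 + f
T = 49 (T = -6 + (-6 + 61) = -6 + 55 = 49)
((-8 - 42)*(-11))/T = ((-8 - 42)*(-11))/49 = -50*(-11)*(1/49) = 550*(1/49) = 550/49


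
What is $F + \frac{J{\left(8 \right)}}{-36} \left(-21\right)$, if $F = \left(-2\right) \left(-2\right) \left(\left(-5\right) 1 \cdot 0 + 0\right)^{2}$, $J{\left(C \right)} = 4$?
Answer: $\frac{7}{3} \approx 2.3333$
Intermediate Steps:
$F = 0$ ($F = 4 \left(\left(-5\right) 0 + 0\right)^{2} = 4 \left(0 + 0\right)^{2} = 4 \cdot 0^{2} = 4 \cdot 0 = 0$)
$F + \frac{J{\left(8 \right)}}{-36} \left(-21\right) = 0 + \frac{4}{-36} \left(-21\right) = 0 + 4 \left(- \frac{1}{36}\right) \left(-21\right) = 0 - - \frac{7}{3} = 0 + \frac{7}{3} = \frac{7}{3}$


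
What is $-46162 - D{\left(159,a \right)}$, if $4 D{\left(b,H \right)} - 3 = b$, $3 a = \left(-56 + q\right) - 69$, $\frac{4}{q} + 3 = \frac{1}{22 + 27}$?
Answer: $- \frac{92405}{2} \approx -46203.0$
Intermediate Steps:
$q = - \frac{98}{73}$ ($q = \frac{4}{-3 + \frac{1}{22 + 27}} = \frac{4}{-3 + \frac{1}{49}} = \frac{4}{- \frac{146}{49}} = 4 \left(- \frac{49}{146}\right) = - \frac{98}{73} \approx -1.3425$)
$a = - \frac{9223}{219}$ ($a = \frac{\left(-56 - \frac{98}{73}\right) - 69}{3} = \frac{- \frac{4186}{73} - 69}{3} = \frac{1}{3} \left(- \frac{9223}{73}\right) = - \frac{9223}{219} \approx -42.114$)
$D{\left(b,H \right)} = \frac{3}{4} + \frac{b}{4}$
$-46162 - D{\left(159,a \right)} = -46162 - \left(\frac{3}{4} + \frac{1}{4} \cdot 159\right) = -46162 - \left(\frac{3}{4} + \frac{159}{4}\right) = -46162 - \frac{81}{2} = - \frac{92405}{2}$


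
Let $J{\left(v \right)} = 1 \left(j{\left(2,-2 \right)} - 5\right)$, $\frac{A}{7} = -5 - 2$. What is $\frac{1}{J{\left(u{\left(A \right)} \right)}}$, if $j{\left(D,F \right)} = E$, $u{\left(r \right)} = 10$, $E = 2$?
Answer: $- \frac{1}{3} \approx -0.33333$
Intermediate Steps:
$A = -49$ ($A = 7 \left(-5 - 2\right) = 7 \left(-7\right) = -49$)
$j{\left(D,F \right)} = 2$
$J{\left(v \right)} = -3$ ($J{\left(v \right)} = 1 \left(2 - 5\right) = 1 \left(-3\right) = -3$)
$\frac{1}{J{\left(u{\left(A \right)} \right)}} = \frac{1}{-3} = - \frac{1}{3}$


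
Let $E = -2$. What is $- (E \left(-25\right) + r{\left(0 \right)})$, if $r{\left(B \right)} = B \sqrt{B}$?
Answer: $-50$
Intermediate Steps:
$r{\left(B \right)} = B^{\frac{3}{2}}$
$- (E \left(-25\right) + r{\left(0 \right)}) = - (\left(-2\right) \left(-25\right) + 0^{\frac{3}{2}}) = - (50 + 0) = \left(-1\right) 50 = -50$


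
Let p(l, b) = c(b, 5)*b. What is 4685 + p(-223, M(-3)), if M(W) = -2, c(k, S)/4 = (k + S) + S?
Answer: 4621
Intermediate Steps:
c(k, S) = 4*k + 8*S (c(k, S) = 4*((k + S) + S) = 4*((S + k) + S) = 4*(k + 2*S) = 4*k + 8*S)
p(l, b) = b*(40 + 4*b) (p(l, b) = (4*b + 8*5)*b = (4*b + 40)*b = (40 + 4*b)*b = b*(40 + 4*b))
4685 + p(-223, M(-3)) = 4685 + 4*(-2)*(10 - 2) = 4685 + 4*(-2)*8 = 4685 - 64 = 4621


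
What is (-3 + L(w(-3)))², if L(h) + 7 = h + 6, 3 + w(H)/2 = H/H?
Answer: 64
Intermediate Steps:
w(H) = -4 (w(H) = -6 + 2*(H/H) = -6 + 2*1 = -6 + 2 = -4)
L(h) = -1 + h (L(h) = -7 + (h + 6) = -7 + (6 + h) = -1 + h)
(-3 + L(w(-3)))² = (-3 + (-1 - 4))² = (-3 - 5)² = (-8)² = 64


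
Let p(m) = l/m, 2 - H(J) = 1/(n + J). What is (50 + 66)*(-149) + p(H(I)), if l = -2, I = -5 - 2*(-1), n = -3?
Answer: -224704/13 ≈ -17285.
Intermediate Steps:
I = -3 (I = -5 + 2 = -3)
H(J) = 2 - 1/(-3 + J)
p(m) = -2/m
(50 + 66)*(-149) + p(H(I)) = (50 + 66)*(-149) - 2*(-3 - 3)/(-7 + 2*(-3)) = 116*(-149) - 2*(-6/(-7 - 6)) = -17284 - 2/((-1/6*(-13))) = -17284 - 2/13/6 = -17284 - 2*6/13 = -17284 - 12/13 = -224704/13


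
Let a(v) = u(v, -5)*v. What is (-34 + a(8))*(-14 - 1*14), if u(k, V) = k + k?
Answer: -2632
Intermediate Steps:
u(k, V) = 2*k
a(v) = 2*v² (a(v) = (2*v)*v = 2*v²)
(-34 + a(8))*(-14 - 1*14) = (-34 + 2*8²)*(-14 - 1*14) = (-34 + 2*64)*(-14 - 14) = (-34 + 128)*(-28) = 94*(-28) = -2632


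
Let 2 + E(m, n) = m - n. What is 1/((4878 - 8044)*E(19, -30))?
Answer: -1/148802 ≈ -6.7203e-6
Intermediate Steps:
E(m, n) = -2 + m - n (E(m, n) = -2 + (m - n) = -2 + m - n)
1/((4878 - 8044)*E(19, -30)) = 1/((4878 - 8044)*(-2 + 19 - 1*(-30))) = 1/((-3166)*(-2 + 19 + 30)) = -1/3166/47 = -1/3166*1/47 = -1/148802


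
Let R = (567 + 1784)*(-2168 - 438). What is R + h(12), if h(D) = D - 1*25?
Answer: -6126719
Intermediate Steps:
h(D) = -25 + D (h(D) = D - 25 = -25 + D)
R = -6126706 (R = 2351*(-2606) = -6126706)
R + h(12) = -6126706 + (-25 + 12) = -6126706 - 13 = -6126719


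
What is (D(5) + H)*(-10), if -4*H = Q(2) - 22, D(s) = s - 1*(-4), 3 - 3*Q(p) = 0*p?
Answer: -285/2 ≈ -142.50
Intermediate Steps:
Q(p) = 1 (Q(p) = 1 - 0*p = 1 - ⅓*0 = 1 + 0 = 1)
D(s) = 4 + s (D(s) = s + 4 = 4 + s)
H = 21/4 (H = -(1 - 22)/4 = -¼*(-21) = 21/4 ≈ 5.2500)
(D(5) + H)*(-10) = ((4 + 5) + 21/4)*(-10) = (9 + 21/4)*(-10) = (57/4)*(-10) = -285/2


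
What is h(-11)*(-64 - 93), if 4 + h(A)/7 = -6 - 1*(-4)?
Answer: 6594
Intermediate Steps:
h(A) = -42 (h(A) = -28 + 7*(-6 - 1*(-4)) = -28 + 7*(-6 + 4) = -28 + 7*(-2) = -28 - 14 = -42)
h(-11)*(-64 - 93) = -42*(-64 - 93) = -42*(-157) = 6594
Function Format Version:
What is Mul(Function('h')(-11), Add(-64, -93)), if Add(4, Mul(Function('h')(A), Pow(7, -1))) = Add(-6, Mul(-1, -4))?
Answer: 6594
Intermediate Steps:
Function('h')(A) = -42 (Function('h')(A) = Add(-28, Mul(7, Add(-6, Mul(-1, -4)))) = Add(-28, Mul(7, Add(-6, 4))) = Add(-28, Mul(7, -2)) = Add(-28, -14) = -42)
Mul(Function('h')(-11), Add(-64, -93)) = Mul(-42, Add(-64, -93)) = Mul(-42, -157) = 6594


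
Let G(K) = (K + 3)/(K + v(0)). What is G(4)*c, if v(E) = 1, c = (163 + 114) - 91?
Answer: 1302/5 ≈ 260.40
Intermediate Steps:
c = 186 (c = 277 - 91 = 186)
G(K) = (3 + K)/(1 + K) (G(K) = (K + 3)/(K + 1) = (3 + K)/(1 + K))
G(4)*c = ((3 + 4)/(1 + 4))*186 = (7/5)*186 = 1302/5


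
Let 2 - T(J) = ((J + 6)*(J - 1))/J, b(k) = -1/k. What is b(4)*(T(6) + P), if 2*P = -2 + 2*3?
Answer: 3/2 ≈ 1.5000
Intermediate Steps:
T(J) = 2 - (-1 + J)*(6 + J)/J (T(J) = 2 - (J + 6)*(J - 1)/J = 2 - (6 + J)*(-1 + J)/J = 2 - (-1 + J)*(6 + J)/J)
P = 2 (P = (-2 + 2*3)/2 = (-2 + 6)/2 = (1/2)*4 = 2)
b(4)*(T(6) + P) = (-1/4)*((-3 - 1*6 + 6/6) + 2) = (-1*1/4)*((-3 - 6 + 6*(1/6)) + 2) = -((-3 - 6 + 1) + 2)/4 = -(-8 + 2)/4 = -1/4*(-6) = 3/2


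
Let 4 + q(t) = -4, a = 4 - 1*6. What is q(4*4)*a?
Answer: 16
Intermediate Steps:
a = -2 (a = 4 - 6 = -2)
q(t) = -8 (q(t) = -4 - 4 = -8)
q(4*4)*a = -8*(-2) = 16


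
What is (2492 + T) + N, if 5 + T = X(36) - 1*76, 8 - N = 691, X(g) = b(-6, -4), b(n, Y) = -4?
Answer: 1724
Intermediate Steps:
X(g) = -4
N = -683 (N = 8 - 1*691 = 8 - 691 = -683)
T = -85 (T = -5 + (-4 - 1*76) = -5 + (-4 - 76) = -5 - 80 = -85)
(2492 + T) + N = (2492 - 85) - 683 = 2407 - 683 = 1724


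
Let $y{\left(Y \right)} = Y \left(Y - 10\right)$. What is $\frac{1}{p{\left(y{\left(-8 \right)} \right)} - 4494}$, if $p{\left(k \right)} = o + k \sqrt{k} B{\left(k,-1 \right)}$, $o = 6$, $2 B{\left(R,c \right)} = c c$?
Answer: $- \frac{1}{3624} \approx -0.00027594$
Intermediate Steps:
$y{\left(Y \right)} = Y \left(-10 + Y\right)$
$B{\left(R,c \right)} = \frac{c^{2}}{2}$ ($B{\left(R,c \right)} = \frac{c c}{2} = \frac{c^{2}}{2}$)
$p{\left(k \right)} = 6 + \frac{k^{\frac{3}{2}}}{2}$ ($p{\left(k \right)} = 6 + k \sqrt{k} \frac{\left(-1\right)^{2}}{2} = 6 + k^{\frac{3}{2}} \cdot \frac{1}{2} \cdot 1 = 6 + k^{\frac{3}{2}} \cdot \frac{1}{2} = 6 + \frac{k^{\frac{3}{2}}}{2}$)
$\frac{1}{p{\left(y{\left(-8 \right)} \right)} - 4494} = \frac{1}{\left(6 + \frac{\left(- 8 \left(-10 - 8\right)\right)^{\frac{3}{2}}}{2}\right) - 4494} = \frac{1}{\left(6 + \frac{\left(\left(-8\right) \left(-18\right)\right)^{\frac{3}{2}}}{2}\right) - 4494} = \frac{1}{\left(6 + \frac{144^{\frac{3}{2}}}{2}\right) - 4494} = \frac{1}{\left(6 + \frac{1}{2} \cdot 1728\right) - 4494} = \frac{1}{\left(6 + 864\right) - 4494} = \frac{1}{870 - 4494} = \frac{1}{-3624} = - \frac{1}{3624}$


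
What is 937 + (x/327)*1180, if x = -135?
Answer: 49033/109 ≈ 449.84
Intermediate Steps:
937 + (x/327)*1180 = 937 - 135/327*1180 = 937 - 135*1/327*1180 = 937 - 45/109*1180 = 937 - 53100/109 = 49033/109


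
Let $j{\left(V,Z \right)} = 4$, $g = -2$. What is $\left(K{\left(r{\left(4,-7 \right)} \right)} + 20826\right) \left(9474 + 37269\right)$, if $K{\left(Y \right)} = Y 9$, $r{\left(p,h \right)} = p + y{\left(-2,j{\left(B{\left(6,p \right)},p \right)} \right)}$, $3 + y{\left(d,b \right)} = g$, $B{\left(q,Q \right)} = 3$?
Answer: $973049031$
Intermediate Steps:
$y{\left(d,b \right)} = -5$ ($y{\left(d,b \right)} = -3 - 2 = -5$)
$r{\left(p,h \right)} = -5 + p$ ($r{\left(p,h \right)} = p - 5 = -5 + p$)
$K{\left(Y \right)} = 9 Y$
$\left(K{\left(r{\left(4,-7 \right)} \right)} + 20826\right) \left(9474 + 37269\right) = \left(9 \left(-5 + 4\right) + 20826\right) \left(9474 + 37269\right) = \left(9 \left(-1\right) + 20826\right) 46743 = \left(-9 + 20826\right) 46743 = 20817 \cdot 46743 = 973049031$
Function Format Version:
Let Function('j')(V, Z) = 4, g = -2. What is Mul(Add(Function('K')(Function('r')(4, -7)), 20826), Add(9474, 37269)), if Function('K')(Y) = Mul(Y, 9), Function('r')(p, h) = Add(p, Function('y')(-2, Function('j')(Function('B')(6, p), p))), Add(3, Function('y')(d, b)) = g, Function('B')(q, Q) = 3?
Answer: 973049031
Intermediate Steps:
Function('y')(d, b) = -5 (Function('y')(d, b) = Add(-3, -2) = -5)
Function('r')(p, h) = Add(-5, p) (Function('r')(p, h) = Add(p, -5) = Add(-5, p))
Function('K')(Y) = Mul(9, Y)
Mul(Add(Function('K')(Function('r')(4, -7)), 20826), Add(9474, 37269)) = Mul(Add(Mul(9, Add(-5, 4)), 20826), Add(9474, 37269)) = Mul(Add(Mul(9, -1), 20826), 46743) = Mul(Add(-9, 20826), 46743) = Mul(20817, 46743) = 973049031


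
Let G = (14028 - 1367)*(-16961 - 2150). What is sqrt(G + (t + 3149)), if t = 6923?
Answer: 3*I*sqrt(26883811) ≈ 15555.0*I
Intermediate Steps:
G = -241964371 (G = 12661*(-19111) = -241964371)
sqrt(G + (t + 3149)) = sqrt(-241964371 + (6923 + 3149)) = sqrt(-241964371 + 10072) = sqrt(-241954299) = 3*I*sqrt(26883811)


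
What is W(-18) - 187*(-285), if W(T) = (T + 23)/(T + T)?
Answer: 1918615/36 ≈ 53295.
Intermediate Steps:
W(T) = (23 + T)/(2*T) (W(T) = (23 + T)/((2*T)) = (23 + T)*(1/(2*T)) = (23 + T)/(2*T))
W(-18) - 187*(-285) = (½)*(23 - 18)/(-18) - 187*(-285) = (½)*(-1/18)*5 + 53295 = -5/36 + 53295 = 1918615/36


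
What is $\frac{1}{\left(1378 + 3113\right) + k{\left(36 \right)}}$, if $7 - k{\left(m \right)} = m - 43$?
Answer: $\frac{1}{4505} \approx 0.00022198$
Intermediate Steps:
$k{\left(m \right)} = 50 - m$ ($k{\left(m \right)} = 7 - \left(m - 43\right) = 7 - \left(-43 + m\right) = 50 - m$)
$\frac{1}{\left(1378 + 3113\right) + k{\left(36 \right)}} = \frac{1}{\left(1378 + 3113\right) + \left(50 - 36\right)} = \frac{1}{4491 + \left(50 - 36\right)} = \frac{1}{4491 + 14} = \frac{1}{4505}$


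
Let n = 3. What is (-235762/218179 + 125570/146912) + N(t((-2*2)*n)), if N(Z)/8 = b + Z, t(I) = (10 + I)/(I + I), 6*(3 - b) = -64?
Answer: 1759301463683/16026556624 ≈ 109.77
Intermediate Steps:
b = 41/3 (b = 3 - ⅙*(-64) = 3 + 32/3 = 41/3 ≈ 13.667)
t(I) = (10 + I)/(2*I) (t(I) = (10 + I)/((2*I)) = (10 + I)*(1/(2*I)) = (10 + I)/(2*I))
N(Z) = 328/3 + 8*Z (N(Z) = 8*(41/3 + Z) = 328/3 + 8*Z)
(-235762/218179 + 125570/146912) + N(t((-2*2)*n)) = (-235762/218179 + 125570/146912) + (328/3 + 8*((10 - 2*2*3)/(2*((-2*2*3))))) = (-235762*1/218179 + 125570*(1/146912)) + (328/3 + 8*((10 - 4*3)/(2*((-4*3))))) = (-235762/218179 + 62785/73456) + (328/3 + 8*((½)*(10 - 12)/(-12))) = -3619764957/16026556624 + (328/3 + 8*((½)*(-1/12)*(-2))) = -3619764957/16026556624 + (328/3 + 8*(1/12)) = -3619764957/16026556624 + (328/3 + ⅔) = -3619764957/16026556624 + 110 = 1759301463683/16026556624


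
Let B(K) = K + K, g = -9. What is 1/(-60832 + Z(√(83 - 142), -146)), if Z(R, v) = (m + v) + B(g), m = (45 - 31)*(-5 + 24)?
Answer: -1/60730 ≈ -1.6466e-5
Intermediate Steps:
B(K) = 2*K
m = 266 (m = 14*19 = 266)
Z(R, v) = 248 + v (Z(R, v) = (266 + v) + 2*(-9) = (266 + v) - 18 = 248 + v)
1/(-60832 + Z(√(83 - 142), -146)) = 1/(-60832 + (248 - 146)) = 1/(-60832 + 102) = 1/(-60730) = -1/60730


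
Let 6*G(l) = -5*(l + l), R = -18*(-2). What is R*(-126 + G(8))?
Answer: -5016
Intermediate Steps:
R = 36
G(l) = -5*l/3 (G(l) = (-5*(l + l))/6 = (-10*l)/6 = -5*l/3)
R*(-126 + G(8)) = 36*(-126 - 5/3*8) = 36*(-126 - 40/3) = 36*(-418/3) = -5016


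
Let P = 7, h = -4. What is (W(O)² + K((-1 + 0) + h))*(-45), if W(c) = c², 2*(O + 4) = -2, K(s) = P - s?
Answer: -28665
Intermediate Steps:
K(s) = 7 - s
O = -5 (O = -4 + (½)*(-2) = -4 - 1 = -5)
(W(O)² + K((-1 + 0) + h))*(-45) = (((-5)²)² + (7 - ((-1 + 0) - 4)))*(-45) = (25² + (7 - (-1 - 4)))*(-45) = (625 + (7 - 1*(-5)))*(-45) = (625 + (7 + 5))*(-45) = (625 + 12)*(-45) = 637*(-45) = -28665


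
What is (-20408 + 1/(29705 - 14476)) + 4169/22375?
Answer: -6953939528924/340748875 ≈ -20408.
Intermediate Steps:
(-20408 + 1/(29705 - 14476)) + 4169/22375 = (-20408 + 1/15229) + 4169*(1/22375) = (-20408 + 1/15229) + 4169/22375 = -310793431/15229 + 4169/22375 = -6953939528924/340748875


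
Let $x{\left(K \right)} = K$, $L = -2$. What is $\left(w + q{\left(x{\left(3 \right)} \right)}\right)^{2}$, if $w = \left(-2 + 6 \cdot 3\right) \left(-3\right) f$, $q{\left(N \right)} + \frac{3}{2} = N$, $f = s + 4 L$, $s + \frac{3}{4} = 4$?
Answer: $\frac{210681}{4} \approx 52670.0$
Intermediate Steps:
$s = \frac{13}{4}$ ($s = - \frac{3}{4} + 4 = \frac{13}{4} \approx 3.25$)
$f = - \frac{19}{4}$ ($f = \frac{13}{4} + 4 \left(-2\right) = \frac{13}{4} - 8 = - \frac{19}{4} \approx -4.75$)
$q{\left(N \right)} = - \frac{3}{2} + N$
$w = 228$ ($w = \left(-2 + 6 \cdot 3\right) \left(-3\right) \left(- \frac{19}{4}\right) = \left(-2 + 18\right) \left(-3\right) \left(- \frac{19}{4}\right) = 16 \left(-3\right) \left(- \frac{19}{4}\right) = \left(-48\right) \left(- \frac{19}{4}\right) = 228$)
$\left(w + q{\left(x{\left(3 \right)} \right)}\right)^{2} = \left(228 + \left(- \frac{3}{2} + 3\right)\right)^{2} = \left(228 + \frac{3}{2}\right)^{2} = \left(\frac{459}{2}\right)^{2} = \frac{210681}{4}$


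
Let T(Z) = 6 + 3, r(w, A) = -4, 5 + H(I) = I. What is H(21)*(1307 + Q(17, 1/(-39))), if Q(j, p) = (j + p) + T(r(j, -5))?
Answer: 831776/39 ≈ 21328.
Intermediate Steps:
H(I) = -5 + I
T(Z) = 9
Q(j, p) = 9 + j + p (Q(j, p) = (j + p) + 9 = 9 + j + p)
H(21)*(1307 + Q(17, 1/(-39))) = (-5 + 21)*(1307 + (9 + 17 + 1/(-39))) = 16*(1307 + (9 + 17 - 1/39)) = 16*(1307 + 1013/39) = 16*(51986/39) = 831776/39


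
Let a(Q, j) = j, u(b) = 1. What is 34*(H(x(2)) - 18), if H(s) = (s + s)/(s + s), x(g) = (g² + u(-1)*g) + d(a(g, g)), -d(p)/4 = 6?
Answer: -578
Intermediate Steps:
d(p) = -24 (d(p) = -4*6 = -24)
x(g) = -24 + g + g² (x(g) = (g² + 1*g) - 24 = (g² + g) - 24 = (g + g²) - 24 = -24 + g + g²)
H(s) = 1 (H(s) = (2*s)/((2*s)) = (2*s)*(1/(2*s)) = 1)
34*(H(x(2)) - 18) = 34*(1 - 18) = 34*(-17) = -578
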